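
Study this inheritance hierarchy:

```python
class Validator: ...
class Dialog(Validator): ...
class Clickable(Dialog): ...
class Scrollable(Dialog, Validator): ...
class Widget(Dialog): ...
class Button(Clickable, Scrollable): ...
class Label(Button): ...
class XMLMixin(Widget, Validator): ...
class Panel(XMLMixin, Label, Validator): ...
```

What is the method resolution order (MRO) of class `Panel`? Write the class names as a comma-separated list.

Panel, XMLMixin, Widget, Label, Button, Clickable, Scrollable, Dialog, Validator, object

L[Panel] = Panel + merge(L[XMLMixin], L[Label], L[Validator], [XMLMixin Label Validator])
  take XMLMixin:  [XMLMixin Widget Dialog Validator object] + [Label Button Clickable Scrollable Dialog Validator object] + [Validator object] + [XMLMixin Label Validator]
  take Widget:  [Widget Dialog Validator object] + [Label Button Clickable Scrollable Dialog Validator object] + [Validator object] + [Label Validator]
  take Label:  [Dialog Validator object] + [Label Button Clickable Scrollable Dialog Validator object] + [Validator object] + [Label Validator]
  take Button:  [Dialog Validator object] + [Button Clickable Scrollable Dialog Validator object] + [Validator object] + [Validator]
  take Clickable:  [Dialog Validator object] + [Clickable Scrollable Dialog Validator object] + [Validator object] + [Validator]
  take Scrollable:  [Dialog Validator object] + [Scrollable Dialog Validator object] + [Validator object] + [Validator]
  take Dialog:  [Dialog Validator object] + [Dialog Validator object] + [Validator object] + [Validator]
  take Validator:  [Validator object] + [Validator object] + [Validator object] + [Validator]
  take object:  [object] + [object] + [object]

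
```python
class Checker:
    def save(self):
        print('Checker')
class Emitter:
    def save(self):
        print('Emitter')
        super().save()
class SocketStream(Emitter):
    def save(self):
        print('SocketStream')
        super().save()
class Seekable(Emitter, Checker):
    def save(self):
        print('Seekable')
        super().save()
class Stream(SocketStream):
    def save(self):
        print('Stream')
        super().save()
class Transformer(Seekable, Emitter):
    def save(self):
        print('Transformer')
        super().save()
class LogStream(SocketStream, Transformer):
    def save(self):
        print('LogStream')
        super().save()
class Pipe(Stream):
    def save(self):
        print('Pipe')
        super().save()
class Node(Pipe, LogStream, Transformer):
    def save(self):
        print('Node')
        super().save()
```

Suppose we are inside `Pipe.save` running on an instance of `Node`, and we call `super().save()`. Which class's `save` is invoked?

Stream

L[Node] = Node + merge(L[Pipe], L[LogStream], L[Transformer], [Pipe LogStream Transformer])
  take Pipe:  [Pipe Stream SocketStream Emitter object] + [LogStream SocketStream Transformer Seekable Emitter Checker object] + [Transformer Seekable Emitter Checker object] + [Pipe LogStream Transformer]
  take Stream:  [Stream SocketStream Emitter object] + [LogStream SocketStream Transformer Seekable Emitter Checker object] + [Transformer Seekable Emitter Checker object] + [LogStream Transformer]
  take LogStream:  [SocketStream Emitter object] + [LogStream SocketStream Transformer Seekable Emitter Checker object] + [Transformer Seekable Emitter Checker object] + [LogStream Transformer]
  take SocketStream:  [SocketStream Emitter object] + [SocketStream Transformer Seekable Emitter Checker object] + [Transformer Seekable Emitter Checker object] + [Transformer]
  take Transformer:  [Emitter object] + [Transformer Seekable Emitter Checker object] + [Transformer Seekable Emitter Checker object] + [Transformer]
  take Seekable:  [Emitter object] + [Seekable Emitter Checker object] + [Seekable Emitter Checker object]
  take Emitter:  [Emitter object] + [Emitter Checker object] + [Emitter Checker object]
  take Checker:  [object] + [Checker object] + [Checker object]
  take object:  [object] + [object] + [object]
MRO: Node Pipe Stream LogStream SocketStream Transformer Seekable Emitter Checker object
super() in Pipe.save on a Node instance goes to the class after Pipe in Node's MRO: Stream.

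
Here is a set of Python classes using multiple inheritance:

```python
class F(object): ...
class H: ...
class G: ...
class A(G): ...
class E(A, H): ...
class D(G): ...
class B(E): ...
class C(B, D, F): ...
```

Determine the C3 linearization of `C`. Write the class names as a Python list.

L[C] = C + merge(L[B], L[D], L[F], [B D F])
  take B:  [B E A G H object] + [D G object] + [F object] + [B D F]
  take E:  [E A G H object] + [D G object] + [F object] + [D F]
  take A:  [A G H object] + [D G object] + [F object] + [D F]
  take D:  [G H object] + [D G object] + [F object] + [D F]
  take G:  [G H object] + [G object] + [F object] + [F]
  take H:  [H object] + [object] + [F object] + [F]
  take F:  [object] + [object] + [F object] + [F]
  take object:  [object] + [object] + [object]

[C, B, E, A, D, G, H, F, object]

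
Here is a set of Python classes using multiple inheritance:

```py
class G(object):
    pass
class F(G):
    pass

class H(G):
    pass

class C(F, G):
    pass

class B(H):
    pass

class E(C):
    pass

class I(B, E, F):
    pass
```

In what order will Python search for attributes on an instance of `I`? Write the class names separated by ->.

L[I] = I + merge(L[B], L[E], L[F], [B E F])
  take B:  [B H G object] + [E C F G object] + [F G object] + [B E F]
  take H:  [H G object] + [E C F G object] + [F G object] + [E F]
  take E:  [G object] + [E C F G object] + [F G object] + [E F]
  take C:  [G object] + [C F G object] + [F G object] + [F]
  take F:  [G object] + [F G object] + [F G object] + [F]
  take G:  [G object] + [G object] + [G object]
  take object:  [object] + [object] + [object]

I -> B -> H -> E -> C -> F -> G -> object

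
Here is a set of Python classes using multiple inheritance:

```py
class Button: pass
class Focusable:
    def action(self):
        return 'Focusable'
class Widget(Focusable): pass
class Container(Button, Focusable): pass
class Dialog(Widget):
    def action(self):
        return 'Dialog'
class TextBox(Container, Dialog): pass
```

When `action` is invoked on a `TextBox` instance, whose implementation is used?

Dialog

L[TextBox] = TextBox + merge(L[Container], L[Dialog], [Container Dialog])
  take Container:  [Container Button Focusable object] + [Dialog Widget Focusable object] + [Container Dialog]
  take Button:  [Button Focusable object] + [Dialog Widget Focusable object] + [Dialog]
  take Dialog:  [Focusable object] + [Dialog Widget Focusable object] + [Dialog]
  take Widget:  [Focusable object] + [Widget Focusable object]
  take Focusable:  [Focusable object] + [Focusable object]
  take object:  [object] + [object]
MRO: TextBox Container Button Dialog Widget Focusable object
action is defined in: Dialog, Focusable. First along the MRO is Dialog.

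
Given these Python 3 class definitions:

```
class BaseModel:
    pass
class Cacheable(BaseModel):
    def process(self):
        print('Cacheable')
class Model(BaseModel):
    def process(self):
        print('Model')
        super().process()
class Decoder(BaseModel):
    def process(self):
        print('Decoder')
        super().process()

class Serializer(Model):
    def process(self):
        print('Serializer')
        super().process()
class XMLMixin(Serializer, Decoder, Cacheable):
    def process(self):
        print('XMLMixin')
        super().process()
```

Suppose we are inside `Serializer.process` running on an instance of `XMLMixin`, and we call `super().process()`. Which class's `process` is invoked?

Model

L[XMLMixin] = XMLMixin + merge(L[Serializer], L[Decoder], L[Cacheable], [Serializer Decoder Cacheable])
  take Serializer:  [Serializer Model BaseModel object] + [Decoder BaseModel object] + [Cacheable BaseModel object] + [Serializer Decoder Cacheable]
  take Model:  [Model BaseModel object] + [Decoder BaseModel object] + [Cacheable BaseModel object] + [Decoder Cacheable]
  take Decoder:  [BaseModel object] + [Decoder BaseModel object] + [Cacheable BaseModel object] + [Decoder Cacheable]
  take Cacheable:  [BaseModel object] + [BaseModel object] + [Cacheable BaseModel object] + [Cacheable]
  take BaseModel:  [BaseModel object] + [BaseModel object] + [BaseModel object]
  take object:  [object] + [object] + [object]
MRO: XMLMixin Serializer Model Decoder Cacheable BaseModel object
super() in Serializer.process on a XMLMixin instance goes to the class after Serializer in XMLMixin's MRO: Model.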